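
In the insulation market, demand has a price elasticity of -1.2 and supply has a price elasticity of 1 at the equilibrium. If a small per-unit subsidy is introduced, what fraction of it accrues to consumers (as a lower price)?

Consumer share = 5/11

For a small subsidy around the equilibrium, the benefit split depends on the relative slopes, which at a point are proportional to the elasticities.
Buyer share = εs/(εs + |εd|) = 1/(1 + 1.2) = 5/11; seller share = |εd|/(εs + |εd|) = 6/11.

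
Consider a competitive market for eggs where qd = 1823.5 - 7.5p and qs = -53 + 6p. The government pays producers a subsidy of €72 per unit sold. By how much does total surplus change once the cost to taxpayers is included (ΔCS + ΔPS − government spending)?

Pre-subsidy: 1823.5 - 7.5p = -53 + 6p gives p* = 139, q* = 781.
With the subsidy, sellers receive ps = pb + 72 for each unit, where pb is the price buyers pay.
Supply in terms of pb becomes qs = -53 + 6(pb + 72) = 379 + 6pb. Setting this equal to demand: 1823.5 - 7.5pb = 379 + 6pb, so pb = 107.
Sellers receive ps = 107 + 72 = 179; q' = 1823.5 − 7.5·107 = 1021.
ΔCS = ½(781 + 1021)(139 − 107) = 28832; ΔPS = ½(781 + 1021)(179 − 139) = 36040.
Government spending = 72 × 1021 = 73512.
Net change = 28832 + 36040 − 73512 = -8640. The loss equals the DWL triangle ½·72·240.

Net change in total surplus = -€8640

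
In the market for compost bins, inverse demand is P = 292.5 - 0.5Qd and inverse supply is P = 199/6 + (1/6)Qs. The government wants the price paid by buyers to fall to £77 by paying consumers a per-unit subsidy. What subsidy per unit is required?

At a buyer price of 77, quantity demanded is 585 − 2·77 = 431.
Sellers supply 431 only when they receive Ps = 199/6 + (1/6)·431 = 105.
s = Ps − Pb = 105 − 77 = 28.

Required subsidy s = £28 per unit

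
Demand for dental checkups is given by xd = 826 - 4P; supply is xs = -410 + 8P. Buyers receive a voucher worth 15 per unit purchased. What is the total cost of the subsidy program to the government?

Government cost = 6810

Pre-subsidy: 826 - 4P = -410 + 8P gives P* = 103, x* = 414.
With the rebate, buyers effectively pay Pb = Ps − 15, where Ps is the price sellers receive.
Demand in terms of Ps becomes xd = 826 − 4(Ps − 15) = 886 - 4Ps. Setting this equal to supply: 886 - 4Ps = -410 + 8Ps, so Ps = 108.
Buyers pay Pb = 108 − 15 = 93; x' = -410 + 8·108 = 454.
Government outlay = subsidy × quantity = 15 × 454 = 6810.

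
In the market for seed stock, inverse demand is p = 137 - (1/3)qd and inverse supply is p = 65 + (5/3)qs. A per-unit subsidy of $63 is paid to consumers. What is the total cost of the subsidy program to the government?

Pre-subsidy: 137 - (1/3)q = 65 + (5/3)q gives q* = 36 and p* = 125.
With the rebate, buyers effectively pay pb = ps − 63, where ps is the price sellers receive.
On the curves, pb = 137 - (1/3)q and ps = 65 + (5/3)q; the wedge ps − pb = 63 gives 65 + (5/3)q − (137 - (1/3)q) = 63, so q' = 67.5.
Then pb = 137 − (1/3)·67.5 = 114.5 and ps = 65 + (5/3)·67.5 = 177.5.
Government outlay = subsidy × quantity = 63 × 67.5 = 4252.5.

Government cost = $4252.5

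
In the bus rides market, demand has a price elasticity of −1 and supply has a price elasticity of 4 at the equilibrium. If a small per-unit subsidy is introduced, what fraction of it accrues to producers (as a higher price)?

Producer share = 0.2

For a small subsidy around the equilibrium, the benefit split depends on the relative slopes, which at a point are proportional to the elasticities.
Buyer share = εs/(εs + |εd|) = 4/(4 + 1) = 0.8; seller share = |εd|/(εs + |εd|) = 0.2.
So producers capture 0.2 of the subsidy.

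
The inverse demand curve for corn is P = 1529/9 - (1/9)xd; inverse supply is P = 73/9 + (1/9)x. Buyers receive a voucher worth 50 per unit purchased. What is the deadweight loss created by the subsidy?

Deadweight loss = 5625

Pre-subsidy: 1529/9 - (1/9)x = 73/9 + (1/9)x gives x* = 728 and P* = 89.
With the rebate, buyers effectively pay Pb = Ps − 50, where Ps is the price sellers receive.
On the curves, Pb = 1529/9 - (1/9)x and Ps = 73/9 + (1/9)x; the wedge Ps − Pb = 50 gives 73/9 + (1/9)x − (1529/9 - (1/9)x) = 50, so x' = 953.
Then Pb = 1529/9 − (1/9)·953 = 64 and Ps = 73/9 + (1/9)·953 = 114.
The subsidy expands output by 953 − 728 = 225 past the efficient level; on those units the gap between marginal cost and willingness to pay runs from 0 up to 50.
DWL = ½ × 50 × 225 = 5625.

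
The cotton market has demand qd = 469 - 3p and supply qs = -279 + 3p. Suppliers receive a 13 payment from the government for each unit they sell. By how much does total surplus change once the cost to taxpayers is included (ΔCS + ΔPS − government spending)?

Pre-subsidy: 469 - 3p = -279 + 3p gives p* = 374/3, q* = 95.
With the subsidy, sellers receive ps = pb + 13 for each unit, where pb is the price buyers pay.
Supply in terms of pb becomes qs = -279 + 3(pb + 13) = -240 + 3pb. Setting this equal to demand: 469 - 3pb = -240 + 3pb, so pb = 709/6.
Sellers receive ps = 709/6 + 13 = 787/6; q' = 469 − 3·(709/6) = 114.5.
ΔCS = ½(95 + 114.5)(374/3 − 709/6) = 680.875; ΔPS = ½(95 + 114.5)(787/6 − 374/3) = 680.875.
Government spending = 13 × 114.5 = 1488.5.
Net change = 680.875 + 680.875 − 1488.5 = -126.75. The loss equals the DWL triangle ½·13·19.5.

Net change in total surplus = -126.75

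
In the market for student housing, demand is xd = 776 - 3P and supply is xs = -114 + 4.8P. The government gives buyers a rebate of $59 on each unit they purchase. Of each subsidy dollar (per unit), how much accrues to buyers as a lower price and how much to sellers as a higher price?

Buyers gain 472/13 per unit; sellers gain 295/13 per unit

Pre-subsidy: 776 - 3P = -114 + 4.8P gives P* = 4450/39, x* = 5638/13.
With the rebate, buyers effectively pay Pb = Ps − 59, where Ps is the price sellers receive.
Demand in terms of Ps becomes xd = 776 − 3(Ps − 59) = 953 - 3Ps. Setting this equal to supply: 953 - 3Ps = -114 + 4.8Ps, so Ps = 5335/39.
Buyers pay Pb = 5335/39 − 59 = 3034/39; x' = -114 + 4.8·(5335/39) = 7054/13.
Buyers' price falls by P* − Pb = 4450/39 − 3034/39 = 472/13; sellers' price rises by Ps − P* = 5335/39 − 4450/39 = 295/13.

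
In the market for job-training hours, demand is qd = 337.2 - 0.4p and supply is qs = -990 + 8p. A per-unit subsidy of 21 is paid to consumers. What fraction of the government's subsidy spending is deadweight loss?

DWL / government spending = 2/141

Pre-subsidy: 337.2 - 0.4p = -990 + 8p gives p* = 158, q* = 274.
With the rebate, buyers effectively pay pb = ps − 21, where ps is the price sellers receive.
Demand in terms of ps becomes qd = 337.2 − 0.4(ps − 21) = 345.6 - 0.4ps. Setting this equal to supply: 345.6 - 0.4ps = -990 + 8ps, so ps = 159.
Buyers pay pb = 159 − 21 = 138; q' = -990 + 8·159 = 282.
ΔCS = ½(274 + 282)(158 − 138) = 5560; ΔPS = ½(274 + 282)(159 − 158) = 278.
Government spending = 21 × 282 = 5922.
DWL = ½ × 21 × (282 − 274) = 84; fraction = 84 / 5922 = 2/141.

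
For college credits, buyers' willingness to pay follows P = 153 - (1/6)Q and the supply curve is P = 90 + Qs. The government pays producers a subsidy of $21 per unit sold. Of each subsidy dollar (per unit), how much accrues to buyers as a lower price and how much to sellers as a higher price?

Buyers gain $3 per unit; sellers gain $18 per unit

Pre-subsidy: 153 - (1/6)Q = 90 + Q gives Q* = 54 and P* = 144.
With the subsidy, sellers receive Ps = Pb + 21 for each unit, where Pb is the price buyers pay.
On the curves, Pb = 153 - (1/6)Q and Ps = 90 + Q; the wedge Ps − Pb = 21 gives 90 + Q − (153 - (1/6)Q) = 21, so Q' = 72.
Then Pb = 153 − (1/6)·72 = 141 and Ps = 90 + 1·72 = 162.
Buyers' price falls by P* − Pb = 144 − 141 = 3; sellers' price rises by Ps − P* = 162 − 144 = 18.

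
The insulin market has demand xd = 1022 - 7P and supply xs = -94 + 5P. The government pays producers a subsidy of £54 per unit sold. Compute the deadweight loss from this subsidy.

Deadweight loss = £4252.5

Pre-subsidy: 1022 - 7P = -94 + 5P gives P* = 93, x* = 371.
With the subsidy, sellers receive Ps = Pb + 54 for each unit, where Pb is the price buyers pay.
Supply in terms of Pb becomes xs = -94 + 5(Pb + 54) = 176 + 5Pb. Setting this equal to demand: 1022 - 7Pb = 176 + 5Pb, so Pb = 70.5.
Sellers receive Ps = 70.5 + 54 = 124.5; x' = 1022 − 7·70.5 = 528.5.
The subsidy expands output by 528.5 − 371 = 157.5 past the efficient level; on those units the gap between marginal cost and willingness to pay runs from 0 up to 54.
DWL = ½ × 54 × 157.5 = 4252.5.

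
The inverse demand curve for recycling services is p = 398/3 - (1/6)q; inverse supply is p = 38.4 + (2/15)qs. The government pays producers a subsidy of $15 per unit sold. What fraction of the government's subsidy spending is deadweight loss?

Pre-subsidy: 398/3 - (1/6)q = 38.4 + (2/15)q gives q* = 2828/9 and p* = 2168/27.
With the subsidy, sellers receive ps = pb + 15 for each unit, where pb is the price buyers pay.
On the curves, pb = 398/3 - (1/6)q and ps = 38.4 + (2/15)q; the wedge ps − pb = 15 gives 38.4 + (2/15)q − (398/3 - (1/6)q) = 15, so q' = 3278/9.
Then pb = 398/3 − (1/6)·(3278/9) = 1943/27 and ps = 38.4 + (2/15)·(3278/9) = 2348/27.
ΔCS = ½(2828/9 + 3278/9)(2168/27 − 1943/27) = 76325/27; ΔPS = ½(2828/9 + 3278/9)(2348/27 − 2168/27) = 61060/27.
Government spending = 15 × 3278/9 = 16390/3.
DWL = ½ × 15 × (3278/9 − 2828/9) = 375; fraction = 375 / (16390/3) = 225/3278.

DWL / government spending = 225/3278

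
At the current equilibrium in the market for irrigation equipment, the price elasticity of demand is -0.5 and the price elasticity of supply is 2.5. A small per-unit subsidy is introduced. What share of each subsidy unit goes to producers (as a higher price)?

For a small subsidy around the equilibrium, the benefit split depends on the relative slopes, which at a point are proportional to the elasticities.
Buyer share = εs/(εs + |εd|) = 2.5/(2.5 + 0.5) = 5/6; seller share = |εd|/(εs + |εd|) = 1/6.
So producers capture 1/6 of the subsidy.

Producer share = 1/6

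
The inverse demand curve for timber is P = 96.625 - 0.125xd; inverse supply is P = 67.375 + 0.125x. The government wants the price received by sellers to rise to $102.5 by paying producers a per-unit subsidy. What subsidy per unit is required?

At a seller price of 102.5, quantity supplied is -539 + 8·102.5 = 281.
Buyers absorb 281 only when they pay Pb = 96.625 − 0.125·281 = 61.5.
s = Ps − Pb = 102.5 − 61.5 = 41.

Required subsidy s = $41 per unit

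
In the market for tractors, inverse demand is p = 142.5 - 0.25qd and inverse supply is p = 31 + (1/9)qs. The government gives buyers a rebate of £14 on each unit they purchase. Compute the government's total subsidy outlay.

Pre-subsidy: 142.5 - 0.25q = 31 + (1/9)q gives q* = 4014/13 and p* = 849/13.
With the rebate, buyers effectively pay pb = ps − 14, where ps is the price sellers receive.
On the curves, pb = 142.5 - 0.25q and ps = 31 + (1/9)q; the wedge ps − pb = 14 gives 31 + (1/9)q − (142.5 - 0.25q) = 14, so q' = 4518/13.
Then pb = 142.5 − 0.25·(4518/13) = 723/13 and ps = 31 + (1/9)·(4518/13) = 905/13.
Government outlay = subsidy × quantity = 14 × 4518/13 = 63252/13.

Government cost = 63252/13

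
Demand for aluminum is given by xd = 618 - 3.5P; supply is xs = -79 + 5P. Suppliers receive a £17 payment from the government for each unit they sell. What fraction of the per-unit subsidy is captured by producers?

Pre-subsidy: 618 - 3.5P = -79 + 5P gives P* = 82, x* = 331.
With the subsidy, sellers receive Ps = Pb + 17 for each unit, where Pb is the price buyers pay.
Supply in terms of Pb becomes xs = -79 + 5(Pb + 17) = 6 + 5Pb. Setting this equal to demand: 618 - 3.5Pb = 6 + 5Pb, so Pb = 72.
Sellers receive Ps = 72 + 17 = 89; x' = 618 − 3.5·72 = 366.
Buyers' price falls by P* − Pb = 82 − 72 = 10; sellers' price rises by Ps − P* = 89 − 82 = 7.
So producers capture 7/17 = 7/17 of each unit of subsidy.

Producer share = 7/17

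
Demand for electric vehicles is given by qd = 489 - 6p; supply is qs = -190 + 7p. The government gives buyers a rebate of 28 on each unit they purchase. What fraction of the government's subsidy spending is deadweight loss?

Pre-subsidy: 489 - 6p = -190 + 7p gives p* = 679/13, q* = 2283/13.
With the rebate, buyers effectively pay pb = ps − 28, where ps is the price sellers receive.
Demand in terms of ps becomes qd = 489 − 6(ps − 28) = 657 - 6ps. Setting this equal to supply: 657 - 6ps = -190 + 7ps, so ps = 847/13.
Buyers pay pb = 847/13 − 28 = 483/13; q' = -190 + 7·(847/13) = 3459/13.
ΔCS = ½(2283/13 + 3459/13)(679/13 − 483/13) = 562716/169; ΔPS = ½(2283/13 + 3459/13)(847/13 − 679/13) = 482328/169.
Government spending = 28 × 3459/13 = 96852/13.
DWL = ½ × 28 × (3459/13 − 2283/13) = 16464/13; fraction = (16464/13) / (96852/13) = 196/1153.

DWL / government spending = 196/1153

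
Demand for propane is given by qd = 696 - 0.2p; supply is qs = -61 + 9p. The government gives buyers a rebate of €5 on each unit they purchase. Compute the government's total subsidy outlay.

Pre-subsidy: 696 - 0.2p = -61 + 9p gives p* = 3785/46, q* = 31259/46.
With the rebate, buyers effectively pay pb = ps − 5, where ps is the price sellers receive.
Demand in terms of ps becomes qd = 696 − 0.2(ps − 5) = 697 - 0.2ps. Setting this equal to supply: 697 - 0.2ps = -61 + 9ps, so ps = 1895/23.
Buyers pay pb = 1895/23 − 5 = 1780/23; q' = -61 + 9·(1895/23) = 15652/23.
Government outlay = subsidy × quantity = 5 × 15652/23 = 78260/23.

Government cost = 78260/23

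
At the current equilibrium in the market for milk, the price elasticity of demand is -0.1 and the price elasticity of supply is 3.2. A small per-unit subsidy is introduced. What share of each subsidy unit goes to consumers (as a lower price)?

Consumer share = 32/33

For a small subsidy around the equilibrium, the benefit split depends on the relative slopes, which at a point are proportional to the elasticities.
Buyer share = εs/(εs + |εd|) = 3.2/(3.2 + 0.1) = 32/33; seller share = |εd|/(εs + |εd|) = 1/33.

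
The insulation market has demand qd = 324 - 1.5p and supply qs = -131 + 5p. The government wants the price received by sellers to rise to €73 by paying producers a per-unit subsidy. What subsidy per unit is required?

At a seller price of 73, quantity supplied is -131 + 5·73 = 234.
Buyers absorb 234 only when they pay pb with 324 − 1.5·pb = 234, i.e. pb = 60.
s = ps − pb = 73 − 60 = 13.

Required subsidy s = €13 per unit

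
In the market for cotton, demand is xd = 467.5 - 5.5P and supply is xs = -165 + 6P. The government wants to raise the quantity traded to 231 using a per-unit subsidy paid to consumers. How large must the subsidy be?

Required subsidy s = 23 per unit

At x = 231, invert demand for the buyer price: Pb = (467.5 − 231)/5.5 = 43; invert supply for the seller price: Ps = (231 − (-165))/6 = 66.
The subsidy must fill the gap: s = Ps − Pb = 66 − 43 = 23.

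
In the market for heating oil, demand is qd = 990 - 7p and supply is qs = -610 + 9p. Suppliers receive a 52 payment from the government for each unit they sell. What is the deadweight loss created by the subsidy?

Pre-subsidy: 990 - 7p = -610 + 9p gives p* = 100, q* = 290.
With the subsidy, sellers receive ps = pb + 52 for each unit, where pb is the price buyers pay.
Supply in terms of pb becomes qs = -610 + 9(pb + 52) = -142 + 9pb. Setting this equal to demand: 990 - 7pb = -142 + 9pb, so pb = 70.75.
Sellers receive ps = 70.75 + 52 = 122.75; q' = 990 − 7·70.75 = 494.75.
The subsidy expands output by 494.75 − 290 = 204.75 past the efficient level; on those units the gap between marginal cost and willingness to pay runs from 0 up to 52.
DWL = ½ × 52 × 204.75 = 5323.5.

Deadweight loss = 5323.5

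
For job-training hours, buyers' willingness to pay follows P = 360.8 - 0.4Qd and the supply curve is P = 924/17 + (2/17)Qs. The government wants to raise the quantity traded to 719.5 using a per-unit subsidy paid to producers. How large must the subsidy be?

At Q = 719.5, from the demand curve buyers pay Pb = 360.8 − 0.4·719.5 = 73; from the supply curve sellers need Ps = 924/17 + (2/17)·719.5 = 139.
The subsidy must fill the gap: s = Ps − Pb = 139 − 73 = 66.

Required subsidy s = 66 per unit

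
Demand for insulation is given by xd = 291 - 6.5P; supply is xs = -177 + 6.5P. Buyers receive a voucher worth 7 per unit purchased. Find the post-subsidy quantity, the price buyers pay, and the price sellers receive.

x' = 79.75; buyers pay 32.5; sellers receive 39.5

Pre-subsidy: 291 - 6.5P = -177 + 6.5P gives P* = 36, x* = 57.
With the rebate, buyers effectively pay Pb = Ps − 7, where Ps is the price sellers receive.
Demand in terms of Ps becomes xd = 291 − 6.5(Ps − 7) = 336.5 - 6.5Ps. Setting this equal to supply: 336.5 - 6.5Ps = -177 + 6.5Ps, so Ps = 39.5.
Buyers pay Pb = 39.5 − 7 = 32.5; x' = -177 + 6.5·39.5 = 79.75.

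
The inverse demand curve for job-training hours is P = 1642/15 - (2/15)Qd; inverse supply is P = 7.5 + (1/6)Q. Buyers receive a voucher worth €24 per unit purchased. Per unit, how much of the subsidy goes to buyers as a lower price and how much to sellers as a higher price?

Buyers gain 32/3 per unit; sellers gain 40/3 per unit

Pre-subsidy: 1642/15 - (2/15)Q = 7.5 + (1/6)Q gives Q* = 3059/9 and P* = 1732/27.
With the rebate, buyers effectively pay Pb = Ps − 24, where Ps is the price sellers receive.
On the curves, Pb = 1642/15 - (2/15)Q and Ps = 7.5 + (1/6)Q; the wedge Ps − Pb = 24 gives 7.5 + (1/6)Q − (1642/15 - (2/15)Q) = 24, so Q' = 3779/9.
Then Pb = 1642/15 − (2/15)·(3779/9) = 1444/27 and Ps = 7.5 + (1/6)·(3779/9) = 2092/27.
Buyers' price falls by P* − Pb = 1732/27 − 1444/27 = 32/3; sellers' price rises by Ps − P* = 2092/27 − 1732/27 = 40/3.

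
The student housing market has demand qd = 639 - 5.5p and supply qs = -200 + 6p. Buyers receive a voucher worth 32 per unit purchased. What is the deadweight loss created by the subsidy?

Deadweight loss = 33792/23

Pre-subsidy: 639 - 5.5p = -200 + 6p gives p* = 1678/23, q* = 5468/23.
With the rebate, buyers effectively pay pb = ps − 32, where ps is the price sellers receive.
Demand in terms of ps becomes qd = 639 − 5.5(ps − 32) = 815 - 5.5ps. Setting this equal to supply: 815 - 5.5ps = -200 + 6ps, so ps = 2030/23.
Buyers pay pb = 2030/23 − 32 = 1294/23; q' = -200 + 6·(2030/23) = 7580/23.
The subsidy expands output by 7580/23 − 5468/23 = 2112/23 past the efficient level; on those units the gap between marginal cost and willingness to pay runs from 0 up to 32.
DWL = ½ × 32 × 2112/23 = 33792/23.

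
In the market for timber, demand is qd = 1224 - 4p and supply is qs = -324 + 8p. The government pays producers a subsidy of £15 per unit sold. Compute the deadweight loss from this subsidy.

Pre-subsidy: 1224 - 4p = -324 + 8p gives p* = 129, q* = 708.
With the subsidy, sellers receive ps = pb + 15 for each unit, where pb is the price buyers pay.
Supply in terms of pb becomes qs = -324 + 8(pb + 15) = -204 + 8pb. Setting this equal to demand: 1224 - 4pb = -204 + 8pb, so pb = 119.
Sellers receive ps = 119 + 15 = 134; q' = 1224 − 4·119 = 748.
The subsidy expands output by 748 − 708 = 40 past the efficient level; on those units the gap between marginal cost and willingness to pay runs from 0 up to 15.
DWL = ½ × 15 × 40 = 300.

Deadweight loss = £300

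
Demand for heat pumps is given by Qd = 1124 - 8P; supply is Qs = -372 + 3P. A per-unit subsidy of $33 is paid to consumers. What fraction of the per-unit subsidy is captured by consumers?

Consumer share = 3/11

Pre-subsidy: 1124 - 8P = -372 + 3P gives P* = 136, Q* = 36.
With the rebate, buyers effectively pay Pb = Ps − 33, where Ps is the price sellers receive.
Demand in terms of Ps becomes Qd = 1124 − 8(Ps − 33) = 1388 - 8Ps. Setting this equal to supply: 1388 - 8Ps = -372 + 3Ps, so Ps = 160.
Buyers pay Pb = 160 − 33 = 127; Q' = -372 + 3·160 = 108.
Buyers' price falls by P* − Pb = 136 − 127 = 9; sellers' price rises by Ps − P* = 160 − 136 = 24.
So consumers capture 9/33 = 3/11 of each unit of subsidy.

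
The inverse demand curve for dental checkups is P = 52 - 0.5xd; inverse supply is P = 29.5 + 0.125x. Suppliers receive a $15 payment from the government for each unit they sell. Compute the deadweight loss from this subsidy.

Deadweight loss = $180

Pre-subsidy: 52 - 0.5x = 29.5 + 0.125x gives x* = 36 and P* = 34.
With the subsidy, sellers receive Ps = Pb + 15 for each unit, where Pb is the price buyers pay.
On the curves, Pb = 52 - 0.5x and Ps = 29.5 + 0.125x; the wedge Ps − Pb = 15 gives 29.5 + 0.125x − (52 - 0.5x) = 15, so x' = 60.
Then Pb = 52 − 0.5·60 = 22 and Ps = 29.5 + 0.125·60 = 37.
The subsidy expands output by 60 − 36 = 24 past the efficient level; on those units the gap between marginal cost and willingness to pay runs from 0 up to 15.
DWL = ½ × 15 × 24 = 180.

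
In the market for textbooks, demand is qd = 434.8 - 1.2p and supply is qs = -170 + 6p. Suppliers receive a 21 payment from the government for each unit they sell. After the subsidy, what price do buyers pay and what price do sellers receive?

Pre-subsidy: 434.8 - 1.2p = -170 + 6p gives p* = 84, q* = 334.
With the subsidy, sellers receive ps = pb + 21 for each unit, where pb is the price buyers pay.
Supply in terms of pb becomes qs = -170 + 6(pb + 21) = -44 + 6pb. Setting this equal to demand: 434.8 - 1.2pb = -44 + 6pb, so pb = 66.5.
Sellers receive ps = 66.5 + 21 = 87.5; q' = 434.8 − 1.2·66.5 = 355.

Buyers pay 66.5; sellers receive 87.5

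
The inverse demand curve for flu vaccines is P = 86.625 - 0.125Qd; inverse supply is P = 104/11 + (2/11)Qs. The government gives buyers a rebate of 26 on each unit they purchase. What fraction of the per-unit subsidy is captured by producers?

Pre-subsidy: 86.625 - 0.125Q = 104/11 + (2/11)Q gives Q* = 6791/27 and P* = 1490/27.
With the rebate, buyers effectively pay Pb = Ps − 26, where Ps is the price sellers receive.
On the curves, Pb = 86.625 - 0.125Q and Ps = 104/11 + (2/11)Q; the wedge Ps − Pb = 26 gives 104/11 + (2/11)Q − (86.625 - 0.125Q) = 26, so Q' = 9079/27.
Then Pb = 86.625 − 0.125·(9079/27) = 1204/27 and Ps = 104/11 + (2/11)·(9079/27) = 1906/27.
Buyers' price falls by P* − Pb = 1490/27 − 1204/27 = 286/27; sellers' price rises by Ps − P* = 1906/27 − 1490/27 = 416/27.
So producers capture (416/27)/26 = 16/27 of each unit of subsidy.

Producer share = 16/27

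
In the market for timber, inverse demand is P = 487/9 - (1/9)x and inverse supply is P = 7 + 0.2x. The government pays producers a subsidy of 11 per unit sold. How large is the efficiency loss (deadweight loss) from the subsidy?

Deadweight loss = 5445/28

Pre-subsidy: 487/9 - (1/9)x = 7 + 0.2x gives x* = 1060/7 and P* = 261/7.
With the subsidy, sellers receive Ps = Pb + 11 for each unit, where Pb is the price buyers pay.
On the curves, Pb = 487/9 - (1/9)x and Ps = 7 + 0.2x; the wedge Ps − Pb = 11 gives 7 + 0.2x − (487/9 - (1/9)x) = 11, so x' = 2615/14.
Then Pb = 487/9 − (1/9)·(2615/14) = 467/14 and Ps = 7 + 0.2·(2615/14) = 621/14.
The subsidy expands output by 2615/14 − 1060/7 = 495/14 past the efficient level; on those units the gap between marginal cost and willingness to pay runs from 0 up to 11.
DWL = ½ × 11 × 495/14 = 5445/28.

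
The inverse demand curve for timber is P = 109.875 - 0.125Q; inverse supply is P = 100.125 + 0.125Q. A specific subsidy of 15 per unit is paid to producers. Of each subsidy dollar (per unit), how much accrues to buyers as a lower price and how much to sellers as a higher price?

Buyers gain 7.5 per unit; sellers gain 7.5 per unit

Pre-subsidy: 109.875 - 0.125Q = 100.125 + 0.125Q gives Q* = 39 and P* = 105.
With the subsidy, sellers receive Ps = Pb + 15 for each unit, where Pb is the price buyers pay.
On the curves, Pb = 109.875 - 0.125Q and Ps = 100.125 + 0.125Q; the wedge Ps − Pb = 15 gives 100.125 + 0.125Q − (109.875 - 0.125Q) = 15, so Q' = 99.
Then Pb = 109.875 − 0.125·99 = 97.5 and Ps = 100.125 + 0.125·99 = 112.5.
Buyers' price falls by P* − Pb = 105 − 97.5 = 7.5; sellers' price rises by Ps − P* = 112.5 − 105 = 7.5.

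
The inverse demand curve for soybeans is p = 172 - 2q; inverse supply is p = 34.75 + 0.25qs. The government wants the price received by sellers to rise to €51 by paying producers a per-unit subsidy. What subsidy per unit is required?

Required subsidy s = €9 per unit

At a seller price of 51, quantity supplied is -139 + 4·51 = 65.
Buyers absorb 65 only when they pay pb = 172 − 2·65 = 42.
s = ps − pb = 51 − 42 = 9.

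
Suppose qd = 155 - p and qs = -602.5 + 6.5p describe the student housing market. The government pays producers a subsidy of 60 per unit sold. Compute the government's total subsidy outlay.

Government cost = 6360

Pre-subsidy: 155 - p = -602.5 + 6.5p gives p* = 101, q* = 54.
With the subsidy, sellers receive ps = pb + 60 for each unit, where pb is the price buyers pay.
Supply in terms of pb becomes qs = -602.5 + 6.5(pb + 60) = -212.5 + 6.5pb. Setting this equal to demand: 155 - pb = -212.5 + 6.5pb, so pb = 49.
Sellers receive ps = 49 + 60 = 109; q' = 155 − 1·49 = 106.
Government outlay = subsidy × quantity = 60 × 106 = 6360.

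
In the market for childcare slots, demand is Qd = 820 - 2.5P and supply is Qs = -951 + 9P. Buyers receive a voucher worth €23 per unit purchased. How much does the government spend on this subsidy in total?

Government cost = €11040

Pre-subsidy: 820 - 2.5P = -951 + 9P gives P* = 154, Q* = 435.
With the rebate, buyers effectively pay Pb = Ps − 23, where Ps is the price sellers receive.
Demand in terms of Ps becomes Qd = 820 − 2.5(Ps − 23) = 877.5 - 2.5Ps. Setting this equal to supply: 877.5 - 2.5Ps = -951 + 9Ps, so Ps = 159.
Buyers pay Pb = 159 − 23 = 136; Q' = -951 + 9·159 = 480.
Government outlay = subsidy × quantity = 23 × 480 = 11040.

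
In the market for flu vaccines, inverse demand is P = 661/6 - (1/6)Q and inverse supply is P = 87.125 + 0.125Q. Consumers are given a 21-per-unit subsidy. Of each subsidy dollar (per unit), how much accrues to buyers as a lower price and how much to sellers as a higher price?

Pre-subsidy: 661/6 - (1/6)Q = 87.125 + 0.125Q gives Q* = 79 and P* = 97.
With the rebate, buyers effectively pay Pb = Ps − 21, where Ps is the price sellers receive.
On the curves, Pb = 661/6 - (1/6)Q and Ps = 87.125 + 0.125Q; the wedge Ps − Pb = 21 gives 87.125 + 0.125Q − (661/6 - (1/6)Q) = 21, so Q' = 151.
Then Pb = 661/6 − (1/6)·151 = 85 and Ps = 87.125 + 0.125·151 = 106.
Buyers' price falls by P* − Pb = 97 − 85 = 12; sellers' price rises by Ps − P* = 106 − 97 = 9.

Buyers gain 12 per unit; sellers gain 9 per unit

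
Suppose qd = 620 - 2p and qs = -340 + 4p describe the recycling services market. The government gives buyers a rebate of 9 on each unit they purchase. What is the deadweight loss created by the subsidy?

Deadweight loss = 54

Pre-subsidy: 620 - 2p = -340 + 4p gives p* = 160, q* = 300.
With the rebate, buyers effectively pay pb = ps − 9, where ps is the price sellers receive.
Demand in terms of ps becomes qd = 620 − 2(ps − 9) = 638 - 2ps. Setting this equal to supply: 638 - 2ps = -340 + 4ps, so ps = 163.
Buyers pay pb = 163 − 9 = 154; q' = -340 + 4·163 = 312.
The subsidy expands output by 312 − 300 = 12 past the efficient level; on those units the gap between marginal cost and willingness to pay runs from 0 up to 9.
DWL = ½ × 9 × 12 = 54.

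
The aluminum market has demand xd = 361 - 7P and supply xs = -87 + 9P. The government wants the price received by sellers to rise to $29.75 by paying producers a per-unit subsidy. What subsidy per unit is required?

At a seller price of 29.75, quantity supplied is -87 + 9·29.75 = 180.75.
Buyers absorb 180.75 only when they pay Pb with 361 − 7·Pb = 180.75, i.e. Pb = 25.75.
s = Ps − Pb = 29.75 − 25.75 = 4.

Required subsidy s = $4 per unit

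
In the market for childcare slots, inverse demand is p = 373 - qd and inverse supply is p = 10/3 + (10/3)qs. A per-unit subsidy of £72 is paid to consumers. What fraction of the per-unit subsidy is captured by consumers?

Consumer share = 3/13

Pre-subsidy: 373 - q = 10/3 + (10/3)q gives q* = 1109/13 and p* = 3740/13.
With the rebate, buyers effectively pay pb = ps − 72, where ps is the price sellers receive.
On the curves, pb = 373 - q and ps = 10/3 + (10/3)q; the wedge ps − pb = 72 gives 10/3 + (10/3)q − (373 - q) = 72, so q' = 1325/13.
Then pb = 373 − 1·(1325/13) = 3524/13 and ps = 10/3 + (10/3)·(1325/13) = 4460/13.
Buyers' price falls by p* − pb = 3740/13 − 3524/13 = 216/13; sellers' price rises by ps − p* = 4460/13 − 3740/13 = 720/13.
So consumers capture (216/13)/72 = 3/13 of each unit of subsidy.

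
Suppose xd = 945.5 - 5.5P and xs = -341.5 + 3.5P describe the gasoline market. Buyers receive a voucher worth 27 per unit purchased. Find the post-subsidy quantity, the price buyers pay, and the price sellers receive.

Pre-subsidy: 945.5 - 5.5P = -341.5 + 3.5P gives P* = 143, x* = 159.
With the rebate, buyers effectively pay Pb = Ps − 27, where Ps is the price sellers receive.
Demand in terms of Ps becomes xd = 945.5 − 5.5(Ps − 27) = 1094 - 5.5Ps. Setting this equal to supply: 1094 - 5.5Ps = -341.5 + 3.5Ps, so Ps = 159.5.
Buyers pay Pb = 159.5 − 27 = 132.5; x' = -341.5 + 3.5·159.5 = 216.75.

x' = 216.75; buyers pay 132.5; sellers receive 159.5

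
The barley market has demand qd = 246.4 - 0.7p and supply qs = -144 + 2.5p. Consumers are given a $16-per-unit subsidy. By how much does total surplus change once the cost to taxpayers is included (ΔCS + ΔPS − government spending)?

Pre-subsidy: 246.4 - 0.7p = -144 + 2.5p gives p* = 122, q* = 161.
With the rebate, buyers effectively pay pb = ps − 16, where ps is the price sellers receive.
Demand in terms of ps becomes qd = 246.4 − 0.7(ps − 16) = 257.6 - 0.7ps. Setting this equal to supply: 257.6 - 0.7ps = -144 + 2.5ps, so ps = 125.5.
Buyers pay pb = 125.5 − 16 = 109.5; q' = -144 + 2.5·125.5 = 169.75.
ΔCS = ½(161 + 169.75)(122 − 109.5) = 2067.1875; ΔPS = ½(161 + 169.75)(125.5 − 122) = 578.8125.
Government spending = 16 × 169.75 = 2716.
Net change = 2067.1875 + 578.8125 − 2716 = -70. The loss equals the DWL triangle ½·16·8.75.

Net change in total surplus = -$70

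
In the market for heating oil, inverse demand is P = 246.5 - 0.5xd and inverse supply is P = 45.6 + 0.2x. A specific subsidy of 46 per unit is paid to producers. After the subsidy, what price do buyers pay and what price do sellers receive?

Buyers pay 491/7; sellers receive 813/7

Pre-subsidy: 246.5 - 0.5x = 45.6 + 0.2x gives x* = 287 and P* = 103.
With the subsidy, sellers receive Ps = Pb + 46 for each unit, where Pb is the price buyers pay.
On the curves, Pb = 246.5 - 0.5x and Ps = 45.6 + 0.2x; the wedge Ps − Pb = 46 gives 45.6 + 0.2x − (246.5 - 0.5x) = 46, so x' = 2469/7.
Then Pb = 246.5 − 0.5·(2469/7) = 491/7 and Ps = 45.6 + 0.2·(2469/7) = 813/7.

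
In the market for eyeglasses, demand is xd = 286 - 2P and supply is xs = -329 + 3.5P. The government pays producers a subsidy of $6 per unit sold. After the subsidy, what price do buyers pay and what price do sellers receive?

Pre-subsidy: 286 - 2P = -329 + 3.5P gives P* = 1230/11, x* = 686/11.
With the subsidy, sellers receive Ps = Pb + 6 for each unit, where Pb is the price buyers pay.
Supply in terms of Pb becomes xs = -329 + 3.5(Pb + 6) = -308 + 3.5Pb. Setting this equal to demand: 286 - 2Pb = -308 + 3.5Pb, so Pb = 108.
Sellers receive Ps = 108 + 6 = 114; x' = 286 − 2·108 = 70.

Buyers pay $108; sellers receive $114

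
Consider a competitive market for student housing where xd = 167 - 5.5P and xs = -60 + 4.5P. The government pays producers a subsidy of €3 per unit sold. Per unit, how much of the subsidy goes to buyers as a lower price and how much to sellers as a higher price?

Pre-subsidy: 167 - 5.5P = -60 + 4.5P gives P* = 22.7, x* = 42.15.
With the subsidy, sellers receive Ps = Pb + 3 for each unit, where Pb is the price buyers pay.
Supply in terms of Pb becomes xs = -60 + 4.5(Pb + 3) = -46.5 + 4.5Pb. Setting this equal to demand: 167 - 5.5Pb = -46.5 + 4.5Pb, so Pb = 21.35.
Sellers receive Ps = 21.35 + 3 = 24.35; x' = 167 − 5.5·21.35 = 49.575.
Buyers' price falls by P* − Pb = 22.7 − 21.35 = 1.35; sellers' price rises by Ps − P* = 24.35 − 22.7 = 1.65.

Buyers gain €1.35 per unit; sellers gain €1.65 per unit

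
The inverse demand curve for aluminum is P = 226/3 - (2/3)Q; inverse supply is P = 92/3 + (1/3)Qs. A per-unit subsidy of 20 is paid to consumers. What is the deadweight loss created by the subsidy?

Deadweight loss = 200

Pre-subsidy: 226/3 - (2/3)Q = 92/3 + (1/3)Q gives Q* = 134/3 and P* = 410/9.
With the rebate, buyers effectively pay Pb = Ps − 20, where Ps is the price sellers receive.
On the curves, Pb = 226/3 - (2/3)Q and Ps = 92/3 + (1/3)Q; the wedge Ps − Pb = 20 gives 92/3 + (1/3)Q − (226/3 - (2/3)Q) = 20, so Q' = 194/3.
Then Pb = 226/3 − (2/3)·(194/3) = 290/9 and Ps = 92/3 + (1/3)·(194/3) = 470/9.
The subsidy expands output by 194/3 − 134/3 = 20 past the efficient level; on those units the gap between marginal cost and willingness to pay runs from 0 up to 20.
DWL = ½ × 20 × 20 = 200.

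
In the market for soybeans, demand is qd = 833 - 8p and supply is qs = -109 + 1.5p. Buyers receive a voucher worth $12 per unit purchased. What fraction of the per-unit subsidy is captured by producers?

Pre-subsidy: 833 - 8p = -109 + 1.5p gives p* = 1884/19, q* = 755/19.
With the rebate, buyers effectively pay pb = ps − 12, where ps is the price sellers receive.
Demand in terms of ps becomes qd = 833 − 8(ps − 12) = 929 - 8ps. Setting this equal to supply: 929 - 8ps = -109 + 1.5ps, so ps = 2076/19.
Buyers pay pb = 2076/19 − 12 = 1848/19; q' = -109 + 1.5·(2076/19) = 1043/19.
Buyers' price falls by p* − pb = 1884/19 − 1848/19 = 36/19; sellers' price rises by ps − p* = 2076/19 − 1884/19 = 192/19.
So producers capture (192/19)/12 = 16/19 of each unit of subsidy.

Producer share = 16/19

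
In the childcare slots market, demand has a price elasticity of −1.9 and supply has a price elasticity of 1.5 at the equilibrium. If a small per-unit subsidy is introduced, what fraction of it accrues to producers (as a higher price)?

Producer share = 19/34

For a small subsidy around the equilibrium, the benefit split depends on the relative slopes, which at a point are proportional to the elasticities.
Buyer share = εs/(εs + |εd|) = 1.5/(1.5 + 1.9) = 15/34; seller share = |εd|/(εs + |εd|) = 19/34.
So producers capture 19/34 of the subsidy.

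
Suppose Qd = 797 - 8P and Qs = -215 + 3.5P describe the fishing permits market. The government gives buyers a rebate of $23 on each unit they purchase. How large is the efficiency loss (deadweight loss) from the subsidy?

Deadweight loss = $644

Pre-subsidy: 797 - 8P = -215 + 3.5P gives P* = 88, Q* = 93.
With the rebate, buyers effectively pay Pb = Ps − 23, where Ps is the price sellers receive.
Demand in terms of Ps becomes Qd = 797 − 8(Ps − 23) = 981 - 8Ps. Setting this equal to supply: 981 - 8Ps = -215 + 3.5Ps, so Ps = 104.
Buyers pay Pb = 104 − 23 = 81; Q' = -215 + 3.5·104 = 149.
The subsidy expands output by 149 − 93 = 56 past the efficient level; on those units the gap between marginal cost and willingness to pay runs from 0 up to 23.
DWL = ½ × 23 × 56 = 644.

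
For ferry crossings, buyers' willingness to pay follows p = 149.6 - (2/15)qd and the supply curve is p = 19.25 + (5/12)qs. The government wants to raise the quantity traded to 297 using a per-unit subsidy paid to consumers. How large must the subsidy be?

At q = 297, from the demand curve buyers pay pb = 149.6 − (2/15)·297 = 110; from the supply curve sellers need ps = 19.25 + (5/12)·297 = 143.
The subsidy must fill the gap: s = ps − pb = 143 − 110 = 33.

Required subsidy s = 33 per unit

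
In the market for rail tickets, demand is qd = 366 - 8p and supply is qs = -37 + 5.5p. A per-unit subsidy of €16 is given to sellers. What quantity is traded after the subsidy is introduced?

Pre-subsidy: 366 - 8p = -37 + 5.5p gives p* = 806/27, q* = 3434/27.
With the subsidy, sellers receive ps = pb + 16 for each unit, where pb is the price buyers pay.
Supply in terms of pb becomes qs = -37 + 5.5(pb + 16) = 51 + 5.5pb. Setting this equal to demand: 366 - 8pb = 51 + 5.5pb, so pb = 70/3.
Sellers receive ps = 70/3 + 16 = 118/3; q' = 366 − 8·(70/3) = 538/3.

q' = 538/3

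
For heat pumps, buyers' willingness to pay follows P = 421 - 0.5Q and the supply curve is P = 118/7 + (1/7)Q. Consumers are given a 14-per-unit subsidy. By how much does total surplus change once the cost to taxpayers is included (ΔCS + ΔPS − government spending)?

Pre-subsidy: 421 - 0.5Q = 118/7 + (1/7)Q gives Q* = 1886/3 and P* = 320/3.
With the rebate, buyers effectively pay Pb = Ps − 14, where Ps is the price sellers receive.
On the curves, Pb = 421 - 0.5Q and Ps = 118/7 + (1/7)Q; the wedge Ps − Pb = 14 gives 118/7 + (1/7)Q − (421 - 0.5Q) = 14, so Q' = 5854/9.
Then Pb = 421 − 0.5·(5854/9) = 862/9 and Ps = 118/7 + (1/7)·(5854/9) = 988/9.
ΔCS = ½(1886/3 + 5854/9)(320/3 − 862/9) = 564088/81; ΔPS = ½(1886/3 + 5854/9)(988/9 − 320/3) = 161168/81.
Government spending = 14 × 5854/9 = 81956/9.
Net change = 564088/81 + 161168/81 − 81956/9 = -1372/9. The loss equals the DWL triangle ½·14·196/9.

Net change in total surplus = -1372/9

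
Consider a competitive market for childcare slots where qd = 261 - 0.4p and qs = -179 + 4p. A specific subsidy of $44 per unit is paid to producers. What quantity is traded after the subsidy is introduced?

q' = 237

Pre-subsidy: 261 - 0.4p = -179 + 4p gives p* = 100, q* = 221.
With the subsidy, sellers receive ps = pb + 44 for each unit, where pb is the price buyers pay.
Supply in terms of pb becomes qs = -179 + 4(pb + 44) = -3 + 4pb. Setting this equal to demand: 261 - 0.4pb = -3 + 4pb, so pb = 60.
Sellers receive ps = 60 + 44 = 104; q' = 261 − 0.4·60 = 237.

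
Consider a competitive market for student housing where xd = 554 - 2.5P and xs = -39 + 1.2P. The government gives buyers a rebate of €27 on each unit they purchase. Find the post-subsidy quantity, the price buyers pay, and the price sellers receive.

Pre-subsidy: 554 - 2.5P = -39 + 1.2P gives P* = 5930/37, x* = 5673/37.
With the rebate, buyers effectively pay Pb = Ps − 27, where Ps is the price sellers receive.
Demand in terms of Ps becomes xd = 554 − 2.5(Ps − 27) = 621.5 - 2.5Ps. Setting this equal to supply: 621.5 - 2.5Ps = -39 + 1.2Ps, so Ps = 6605/37.
Buyers pay Pb = 6605/37 − 27 = 5606/37; x' = -39 + 1.2·(6605/37) = 6483/37.

x' = 6483/37; buyers pay 5606/37; sellers receive 6605/37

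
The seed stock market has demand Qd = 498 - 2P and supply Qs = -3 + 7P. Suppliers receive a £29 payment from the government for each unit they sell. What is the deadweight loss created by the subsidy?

Deadweight loss = 5887/9

Pre-subsidy: 498 - 2P = -3 + 7P gives P* = 167/3, Q* = 1160/3.
With the subsidy, sellers receive Ps = Pb + 29 for each unit, where Pb is the price buyers pay.
Supply in terms of Pb becomes Qs = -3 + 7(Pb + 29) = 200 + 7Pb. Setting this equal to demand: 498 - 2Pb = 200 + 7Pb, so Pb = 298/9.
Sellers receive Ps = 298/9 + 29 = 559/9; Q' = 498 − 2·(298/9) = 3886/9.
The subsidy expands output by 3886/9 − 1160/3 = 406/9 past the efficient level; on those units the gap between marginal cost and willingness to pay runs from 0 up to 29.
DWL = ½ × 29 × 406/9 = 5887/9.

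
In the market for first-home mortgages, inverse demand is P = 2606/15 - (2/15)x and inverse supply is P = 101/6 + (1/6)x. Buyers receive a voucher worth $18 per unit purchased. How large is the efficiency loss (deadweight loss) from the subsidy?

Deadweight loss = $540

Pre-subsidy: 2606/15 - (2/15)x = 101/6 + (1/6)x gives x* = 523 and P* = 104.
With the rebate, buyers effectively pay Pb = Ps − 18, where Ps is the price sellers receive.
On the curves, Pb = 2606/15 - (2/15)x and Ps = 101/6 + (1/6)x; the wedge Ps − Pb = 18 gives 101/6 + (1/6)x − (2606/15 - (2/15)x) = 18, so x' = 583.
Then Pb = 2606/15 − (2/15)·583 = 96 and Ps = 101/6 + (1/6)·583 = 114.
The subsidy expands output by 583 − 523 = 60 past the efficient level; on those units the gap between marginal cost and willingness to pay runs from 0 up to 18.
DWL = ½ × 18 × 60 = 540.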